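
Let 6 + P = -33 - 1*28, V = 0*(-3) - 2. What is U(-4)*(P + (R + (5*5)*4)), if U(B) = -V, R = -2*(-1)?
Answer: 70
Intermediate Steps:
R = 2
V = -2 (V = 0 - 2 = -2)
U(B) = 2 (U(B) = -1*(-2) = 2)
P = -67 (P = -6 + (-33 - 1*28) = -6 + (-33 - 28) = -6 - 61 = -67)
U(-4)*(P + (R + (5*5)*4)) = 2*(-67 + (2 + (5*5)*4)) = 2*(-67 + (2 + 25*4)) = 2*(-67 + (2 + 100)) = 2*(-67 + 102) = 2*35 = 70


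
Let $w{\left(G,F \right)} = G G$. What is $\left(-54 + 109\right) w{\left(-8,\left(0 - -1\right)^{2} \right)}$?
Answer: $3520$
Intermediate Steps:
$w{\left(G,F \right)} = G^{2}$
$\left(-54 + 109\right) w{\left(-8,\left(0 - -1\right)^{2} \right)} = \left(-54 + 109\right) \left(-8\right)^{2} = 55 \cdot 64 = 3520$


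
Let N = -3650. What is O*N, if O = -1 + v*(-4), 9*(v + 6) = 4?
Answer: -697150/9 ≈ -77461.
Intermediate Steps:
v = -50/9 (v = -6 + (⅑)*4 = -6 + 4/9 = -50/9 ≈ -5.5556)
O = 191/9 (O = -1 - 50/9*(-4) = -1 + 200/9 = 191/9 ≈ 21.222)
O*N = (191/9)*(-3650) = -697150/9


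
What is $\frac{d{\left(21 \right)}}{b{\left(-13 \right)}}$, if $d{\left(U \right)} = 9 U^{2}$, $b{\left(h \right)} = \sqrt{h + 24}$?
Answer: $\frac{3969 \sqrt{11}}{11} \approx 1196.7$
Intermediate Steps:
$b{\left(h \right)} = \sqrt{24 + h}$
$\frac{d{\left(21 \right)}}{b{\left(-13 \right)}} = \frac{9 \cdot 21^{2}}{\sqrt{24 - 13}} = \frac{9 \cdot 441}{\sqrt{11}} = 3969 \frac{\sqrt{11}}{11} = \frac{3969 \sqrt{11}}{11}$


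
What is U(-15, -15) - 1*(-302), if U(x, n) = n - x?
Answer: 302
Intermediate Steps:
U(-15, -15) - 1*(-302) = (-15 - 1*(-15)) - 1*(-302) = (-15 + 15) + 302 = 0 + 302 = 302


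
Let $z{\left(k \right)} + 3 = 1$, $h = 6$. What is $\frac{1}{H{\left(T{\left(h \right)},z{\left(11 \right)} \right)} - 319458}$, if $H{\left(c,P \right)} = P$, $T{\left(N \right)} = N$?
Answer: $- \frac{1}{319460} \approx -3.1303 \cdot 10^{-6}$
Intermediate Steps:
$z{\left(k \right)} = -2$ ($z{\left(k \right)} = -3 + 1 = -2$)
$\frac{1}{H{\left(T{\left(h \right)},z{\left(11 \right)} \right)} - 319458} = \frac{1}{-2 - 319458} = \frac{1}{-319460} = - \frac{1}{319460}$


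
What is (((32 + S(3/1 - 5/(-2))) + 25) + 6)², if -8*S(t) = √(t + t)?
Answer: (504 - √11)²/64 ≈ 3916.9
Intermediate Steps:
S(t) = -√2*√t/8 (S(t) = -√(t + t)/8 = -√2*√t/8)
(((32 + S(3/1 - 5/(-2))) + 25) + 6)² = (((32 - √2*√(3/1 - 5/(-2))/8) + 25) + 6)² = (((32 - √2*√(3*1 - 5*(-½))/8) + 25) + 6)² = (((32 - √2*√(3 + 5/2)/8) + 25) + 6)² = (((32 - √2*√(11/2)/8) + 25) + 6)² = (((32 - √2*√22/2/8) + 25) + 6)² = (((32 - √11/8) + 25) + 6)² = ((57 - √11/8) + 6)² = (63 - √11/8)²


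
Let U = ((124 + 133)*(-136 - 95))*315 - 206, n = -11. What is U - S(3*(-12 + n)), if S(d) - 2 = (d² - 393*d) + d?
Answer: -18732622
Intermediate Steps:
S(d) = 2 + d² - 392*d (S(d) = 2 + ((d² - 393*d) + d) = 2 + (d² - 392*d) = 2 + d² - 392*d)
U = -18700811 (U = (257*(-231))*315 - 206 = -59367*315 - 206 = -18700605 - 206 = -18700811)
U - S(3*(-12 + n)) = -18700811 - (2 + (3*(-12 - 11))² - 1176*(-12 - 11)) = -18700811 - (2 + (3*(-23))² - 1176*(-23)) = -18700811 - (2 + (-69)² - 392*(-69)) = -18700811 - (2 + 4761 + 27048) = -18700811 - 1*31811 = -18700811 - 31811 = -18732622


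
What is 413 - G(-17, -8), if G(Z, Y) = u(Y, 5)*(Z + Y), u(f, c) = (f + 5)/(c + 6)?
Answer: 4468/11 ≈ 406.18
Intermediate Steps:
u(f, c) = (5 + f)/(6 + c)
G(Z, Y) = (5/11 + Y/11)*(Y + Z) (G(Z, Y) = ((5 + Y)/(6 + 5))*(Z + Y) = ((5 + Y)/11)*(Y + Z) = (5/11 + Y/11)*(Y + Z))
413 - G(-17, -8) = 413 - (5 - 8)*(-8 - 17)/11 = 413 - (-3)*(-25)/11 = 413 - 1*75/11 = 413 - 75/11 = 4468/11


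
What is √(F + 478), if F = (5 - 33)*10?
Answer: 3*√22 ≈ 14.071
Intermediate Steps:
F = -280 (F = -28*10 = -280)
√(F + 478) = √(-280 + 478) = √198 = 3*√22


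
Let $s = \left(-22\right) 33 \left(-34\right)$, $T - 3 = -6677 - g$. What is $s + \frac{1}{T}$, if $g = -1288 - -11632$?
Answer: $\frac{420072311}{17018} \approx 24684.0$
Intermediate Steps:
$g = 10344$ ($g = -1288 + 11632 = 10344$)
$T = -17018$ ($T = 3 - 17021 = -17018$)
$s = 24684$ ($s = \left(-726\right) \left(-34\right) = 24684$)
$s + \frac{1}{T} = 24684 + \frac{1}{-17018} = 24684 - \frac{1}{17018} = \frac{420072311}{17018}$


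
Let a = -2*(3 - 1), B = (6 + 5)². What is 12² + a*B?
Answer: -340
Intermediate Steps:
B = 121 (B = 11² = 121)
a = -4 (a = -2*2 = -4)
12² + a*B = 12² - 4*121 = 144 - 484 = -340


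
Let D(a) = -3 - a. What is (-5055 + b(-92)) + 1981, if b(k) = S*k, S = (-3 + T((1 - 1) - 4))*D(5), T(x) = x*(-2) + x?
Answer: -2338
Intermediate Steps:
T(x) = -x (T(x) = -2*x + x = -x)
S = -8 (S = (-3 - ((1 - 1) - 4))*(-3 - 1*5) = (-3 - (0 - 4))*(-3 - 5) = (-3 - 1*(-4))*(-8) = (-3 + 4)*(-8) = 1*(-8) = -8)
b(k) = -8*k
(-5055 + b(-92)) + 1981 = (-5055 - 8*(-92)) + 1981 = (-5055 + 736) + 1981 = -4319 + 1981 = -2338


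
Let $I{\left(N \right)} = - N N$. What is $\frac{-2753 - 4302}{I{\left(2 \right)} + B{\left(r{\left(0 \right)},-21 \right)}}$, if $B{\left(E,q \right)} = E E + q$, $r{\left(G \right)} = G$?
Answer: $\frac{1411}{5} \approx 282.2$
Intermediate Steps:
$I{\left(N \right)} = - N^{2}$
$B{\left(E,q \right)} = q + E^{2}$ ($B{\left(E,q \right)} = E^{2} + q = q + E^{2}$)
$\frac{-2753 - 4302}{I{\left(2 \right)} + B{\left(r{\left(0 \right)},-21 \right)}} = \frac{-2753 - 4302}{- 2^{2} - \left(21 - 0^{2}\right)} = - \frac{7055}{\left(-1\right) 4 + \left(-21 + 0\right)} = - \frac{7055}{-4 - 21} = - \frac{7055}{-25} = \left(-7055\right) \left(- \frac{1}{25}\right) = \frac{1411}{5}$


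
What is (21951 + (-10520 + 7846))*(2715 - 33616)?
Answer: -595678577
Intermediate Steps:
(21951 + (-10520 + 7846))*(2715 - 33616) = (21951 - 2674)*(-30901) = 19277*(-30901) = -595678577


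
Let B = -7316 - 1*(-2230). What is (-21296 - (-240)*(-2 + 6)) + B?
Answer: -25422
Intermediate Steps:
B = -5086 (B = -7316 + 2230 = -5086)
(-21296 - (-240)*(-2 + 6)) + B = (-21296 - (-240)*(-2 + 6)) - 5086 = (-21296 - (-240)*4) - 5086 = (-21296 - 60*(-16)) - 5086 = (-21296 + 960) - 5086 = -20336 - 5086 = -25422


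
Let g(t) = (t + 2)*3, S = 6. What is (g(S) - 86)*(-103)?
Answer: 6386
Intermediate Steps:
g(t) = 6 + 3*t (g(t) = (2 + t)*3 = 6 + 3*t)
(g(S) - 86)*(-103) = ((6 + 3*6) - 86)*(-103) = ((6 + 18) - 86)*(-103) = (24 - 86)*(-103) = -62*(-103) = 6386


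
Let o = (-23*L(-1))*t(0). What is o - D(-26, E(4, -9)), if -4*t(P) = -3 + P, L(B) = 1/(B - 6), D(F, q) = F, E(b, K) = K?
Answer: 797/28 ≈ 28.464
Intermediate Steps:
L(B) = 1/(-6 + B)
t(P) = ¾ - P/4 (t(P) = -(-3 + P)/4 = ¾ - P/4)
o = 69/28 (o = (-23/(-6 - 1))*(¾ - ¼*0) = (-23/(-7))*(¾ + 0) = -23*(-⅐)*(¾) = (23/7)*(¾) = 69/28 ≈ 2.4643)
o - D(-26, E(4, -9)) = 69/28 - 1*(-26) = 69/28 + 26 = 797/28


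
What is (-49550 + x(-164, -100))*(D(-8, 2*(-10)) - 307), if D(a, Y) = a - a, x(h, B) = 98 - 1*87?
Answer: 15208473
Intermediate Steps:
x(h, B) = 11 (x(h, B) = 98 - 87 = 11)
D(a, Y) = 0
(-49550 + x(-164, -100))*(D(-8, 2*(-10)) - 307) = (-49550 + 11)*(0 - 307) = -49539*(-307) = 15208473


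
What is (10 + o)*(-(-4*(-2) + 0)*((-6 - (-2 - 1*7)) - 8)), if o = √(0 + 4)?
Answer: 480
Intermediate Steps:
o = 2 (o = √4 = 2)
(10 + o)*(-(-4*(-2) + 0)*((-6 - (-2 - 1*7)) - 8)) = (10 + 2)*(-(-4*(-2) + 0)*((-6 - (-2 - 1*7)) - 8)) = 12*(-(8 + 0)*((-6 - (-2 - 7)) - 8)) = 12*(-8*((-6 - 1*(-9)) - 8)) = 12*(-8*((-6 + 9) - 8)) = 12*(-8*(3 - 8)) = 12*(-8*(-5)) = 12*(-1*(-40)) = 12*40 = 480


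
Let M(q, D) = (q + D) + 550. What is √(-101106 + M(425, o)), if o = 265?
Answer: I*√99866 ≈ 316.02*I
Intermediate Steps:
M(q, D) = 550 + D + q (M(q, D) = (D + q) + 550 = 550 + D + q)
√(-101106 + M(425, o)) = √(-101106 + (550 + 265 + 425)) = √(-101106 + 1240) = √(-99866) = I*√99866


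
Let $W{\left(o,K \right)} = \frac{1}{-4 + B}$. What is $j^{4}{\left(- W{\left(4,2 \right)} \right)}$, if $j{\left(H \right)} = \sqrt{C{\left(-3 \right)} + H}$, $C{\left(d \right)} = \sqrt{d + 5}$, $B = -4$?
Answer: $\frac{129}{64} + \frac{\sqrt{2}}{4} \approx 2.3692$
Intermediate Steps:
$W{\left(o,K \right)} = - \frac{1}{8}$ ($W{\left(o,K \right)} = \frac{1}{-4 - 4} = \frac{1}{-8} = - \frac{1}{8}$)
$C{\left(d \right)} = \sqrt{5 + d}$
$j{\left(H \right)} = \sqrt{H + \sqrt{2}}$ ($j{\left(H \right)} = \sqrt{\sqrt{5 - 3} + H} = \sqrt{\sqrt{2} + H} = \sqrt{H + \sqrt{2}}$)
$j^{4}{\left(- W{\left(4,2 \right)} \right)} = \left(\sqrt{\left(-1\right) \left(- \frac{1}{8}\right) + \sqrt{2}}\right)^{4} = \left(\sqrt{\frac{1}{8} + \sqrt{2}}\right)^{4} = \left(\frac{1}{8} + \sqrt{2}\right)^{2}$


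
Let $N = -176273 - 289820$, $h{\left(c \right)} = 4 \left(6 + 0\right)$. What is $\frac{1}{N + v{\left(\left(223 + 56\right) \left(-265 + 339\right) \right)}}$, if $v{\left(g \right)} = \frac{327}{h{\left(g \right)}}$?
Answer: $- \frac{8}{3728635} \approx -2.1456 \cdot 10^{-6}$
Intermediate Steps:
$h{\left(c \right)} = 24$ ($h{\left(c \right)} = 4 \cdot 6 = 24$)
$v{\left(g \right)} = \frac{109}{8}$ ($v{\left(g \right)} = \frac{327}{24} = 327 \cdot \frac{1}{24} = \frac{109}{8}$)
$N = -466093$
$\frac{1}{N + v{\left(\left(223 + 56\right) \left(-265 + 339\right) \right)}} = \frac{1}{-466093 + \frac{109}{8}} = \frac{1}{- \frac{3728635}{8}} = - \frac{8}{3728635}$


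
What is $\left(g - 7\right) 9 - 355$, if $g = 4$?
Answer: $-382$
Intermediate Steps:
$\left(g - 7\right) 9 - 355 = \left(4 - 7\right) 9 - 355 = \left(-3\right) 9 - 355 = -27 - 355 = -382$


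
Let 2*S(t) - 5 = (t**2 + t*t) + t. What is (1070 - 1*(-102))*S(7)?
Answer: 64460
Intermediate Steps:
S(t) = 5/2 + t**2 + t/2 (S(t) = 5/2 + ((t**2 + t*t) + t)/2 = 5/2 + ((t**2 + t**2) + t)/2 = 5/2 + (2*t**2 + t)/2 = 5/2 + (t + 2*t**2)/2 = 5/2 + (t**2 + t/2) = 5/2 + t**2 + t/2)
(1070 - 1*(-102))*S(7) = (1070 - 1*(-102))*(5/2 + 7**2 + (1/2)*7) = (1070 + 102)*(5/2 + 49 + 7/2) = 1172*55 = 64460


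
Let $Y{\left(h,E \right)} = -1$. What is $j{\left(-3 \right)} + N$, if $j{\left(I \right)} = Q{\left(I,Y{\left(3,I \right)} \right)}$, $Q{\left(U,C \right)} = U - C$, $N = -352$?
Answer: $-354$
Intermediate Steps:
$j{\left(I \right)} = 1 + I$ ($j{\left(I \right)} = I - -1 = I + 1 = 1 + I$)
$j{\left(-3 \right)} + N = \left(1 - 3\right) - 352 = -2 - 352 = -354$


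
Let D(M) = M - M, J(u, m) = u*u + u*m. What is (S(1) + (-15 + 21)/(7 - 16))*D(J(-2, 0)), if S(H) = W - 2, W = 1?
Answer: 0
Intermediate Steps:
J(u, m) = u² + m*u
S(H) = -1 (S(H) = 1 - 2 = -1)
D(M) = 0
(S(1) + (-15 + 21)/(7 - 16))*D(J(-2, 0)) = (-1 + (-15 + 21)/(7 - 16))*0 = (-1 + 6/(-9))*0 = (-1 + 6*(-⅑))*0 = (-1 - ⅔)*0 = -5/3*0 = 0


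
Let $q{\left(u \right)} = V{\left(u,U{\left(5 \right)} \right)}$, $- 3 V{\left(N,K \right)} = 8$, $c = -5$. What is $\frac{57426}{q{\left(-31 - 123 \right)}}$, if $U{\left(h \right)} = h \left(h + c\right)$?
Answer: $- \frac{86139}{4} \approx -21535.0$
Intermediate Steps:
$U{\left(h \right)} = h \left(-5 + h\right)$ ($U{\left(h \right)} = h \left(h - 5\right) = h \left(-5 + h\right)$)
$V{\left(N,K \right)} = - \frac{8}{3}$ ($V{\left(N,K \right)} = \left(- \frac{1}{3}\right) 8 = - \frac{8}{3}$)
$q{\left(u \right)} = - \frac{8}{3}$
$\frac{57426}{q{\left(-31 - 123 \right)}} = \frac{57426}{- \frac{8}{3}} = 57426 \left(- \frac{3}{8}\right) = - \frac{86139}{4}$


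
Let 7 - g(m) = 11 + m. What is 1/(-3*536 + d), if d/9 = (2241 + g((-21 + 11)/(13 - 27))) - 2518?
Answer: -7/29004 ≈ -0.00024135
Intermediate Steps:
g(m) = -4 - m (g(m) = 7 - (11 + m) = 7 + (-11 - m) = -4 - m)
d = -17748/7 (d = 9*((2241 + (-4 - (-21 + 11)/(13 - 27))) - 2518) = 9*((2241 + (-4 - (-10)/(-14))) - 2518) = 9*((2241 + (-4 - (-10)*(-1)/14)) - 2518) = 9*((2241 + (-4 - 1*5/7)) - 2518) = 9*((2241 + (-4 - 5/7)) - 2518) = 9*((2241 - 33/7) - 2518) = 9*(15654/7 - 2518) = 9*(-1972/7) = -17748/7 ≈ -2535.4)
1/(-3*536 + d) = 1/(-3*536 - 17748/7) = 1/(-1608 - 17748/7) = 1/(-29004/7) = -7/29004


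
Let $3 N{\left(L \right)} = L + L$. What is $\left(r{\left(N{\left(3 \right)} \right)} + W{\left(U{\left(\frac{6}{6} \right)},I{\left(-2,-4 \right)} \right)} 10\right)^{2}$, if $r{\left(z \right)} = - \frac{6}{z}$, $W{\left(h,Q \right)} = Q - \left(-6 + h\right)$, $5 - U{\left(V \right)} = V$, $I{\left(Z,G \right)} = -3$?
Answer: $169$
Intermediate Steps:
$U{\left(V \right)} = 5 - V$
$N{\left(L \right)} = \frac{2 L}{3}$ ($N{\left(L \right)} = \frac{L + L}{3} = \frac{2 L}{3}$)
$W{\left(h,Q \right)} = 6 + Q - h$
$\left(r{\left(N{\left(3 \right)} \right)} + W{\left(U{\left(\frac{6}{6} \right)},I{\left(-2,-4 \right)} \right)} 10\right)^{2} = \left(- \frac{6}{\frac{2}{3} \cdot 3} + \left(6 - 3 - \left(5 - \frac{6}{6}\right)\right) 10\right)^{2} = \left(- \frac{6}{2} + \left(6 - 3 - \left(5 - 6 \cdot \frac{1}{6}\right)\right) 10\right)^{2} = \left(\left(-6\right) \frac{1}{2} + \left(6 - 3 - \left(5 - 1\right)\right) 10\right)^{2} = \left(-3 + \left(6 - 3 - \left(5 - 1\right)\right) 10\right)^{2} = \left(-3 + \left(6 - 3 - 4\right) 10\right)^{2} = \left(-3 - 10\right)^{2} = \left(-13\right)^{2} = 169$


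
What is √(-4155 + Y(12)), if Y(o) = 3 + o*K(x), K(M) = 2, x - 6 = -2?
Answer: 4*I*√258 ≈ 64.25*I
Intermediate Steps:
x = 4 (x = 6 - 2 = 4)
Y(o) = 3 + 2*o (Y(o) = 3 + o*2 = 3 + 2*o)
√(-4155 + Y(12)) = √(-4155 + (3 + 2*12)) = √(-4155 + (3 + 24)) = √(-4155 + 27) = √(-4128) = 4*I*√258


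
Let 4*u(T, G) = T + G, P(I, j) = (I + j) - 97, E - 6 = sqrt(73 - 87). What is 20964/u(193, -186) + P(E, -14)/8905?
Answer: 149347389/12467 + I*sqrt(14)/8905 ≈ 11979.0 + 0.00042018*I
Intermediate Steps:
E = 6 + I*sqrt(14) (E = 6 + sqrt(73 - 87) = 6 + sqrt(-14) = 6 + I*sqrt(14) ≈ 6.0 + 3.7417*I)
P(I, j) = -97 + I + j
u(T, G) = G/4 + T/4 (u(T, G) = (T + G)/4 = (G + T)/4 = G/4 + T/4)
20964/u(193, -186) + P(E, -14)/8905 = 20964/((1/4)*(-186) + (1/4)*193) + (-97 + (6 + I*sqrt(14)) - 14)/8905 = 20964/(-93/2 + 193/4) + (-105 + I*sqrt(14))*(1/8905) = 20964/(7/4) + (-21/1781 + I*sqrt(14)/8905) = 20964*(4/7) + (-21/1781 + I*sqrt(14)/8905) = 83856/7 + (-21/1781 + I*sqrt(14)/8905) = 149347389/12467 + I*sqrt(14)/8905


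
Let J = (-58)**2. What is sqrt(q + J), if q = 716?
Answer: 4*sqrt(255) ≈ 63.875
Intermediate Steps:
J = 3364
sqrt(q + J) = sqrt(716 + 3364) = sqrt(4080) = 4*sqrt(255)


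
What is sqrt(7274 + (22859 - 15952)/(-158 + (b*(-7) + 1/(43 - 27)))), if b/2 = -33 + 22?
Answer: 5*sqrt(97370)/21 ≈ 74.296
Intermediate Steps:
b = -22 (b = 2*(-33 + 22) = 2*(-11) = -22)
sqrt(7274 + (22859 - 15952)/(-158 + (b*(-7) + 1/(43 - 27)))) = sqrt(7274 + (22859 - 15952)/(-158 + (-22*(-7) + 1/(43 - 27)))) = sqrt(7274 + 6907/(-158 + (154 + 1/16))) = sqrt(7274 + 6907/(-158 + 2465/16)) = sqrt(7274 + 6907/(-63/16)) = sqrt(7274 + 6907*(-16/63)) = sqrt(7274 - 110512/63) = sqrt(347750/63) = 5*sqrt(97370)/21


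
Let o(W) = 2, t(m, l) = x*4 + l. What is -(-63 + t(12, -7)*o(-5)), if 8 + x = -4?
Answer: 173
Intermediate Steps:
x = -12 (x = -8 - 4 = -12)
t(m, l) = -48 + l (t(m, l) = -12*4 + l = -48 + l)
-(-63 + t(12, -7)*o(-5)) = -(-63 + (-48 - 7)*2) = -(-63 - 55*2) = -(-63 - 110) = -1*(-173) = 173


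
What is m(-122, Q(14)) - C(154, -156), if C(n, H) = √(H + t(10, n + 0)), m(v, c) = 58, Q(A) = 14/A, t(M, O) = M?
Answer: 58 - I*√146 ≈ 58.0 - 12.083*I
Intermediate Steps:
C(n, H) = √(10 + H) (C(n, H) = √(H + 10) = √(10 + H))
m(-122, Q(14)) - C(154, -156) = 58 - √(10 - 156) = 58 - √(-146) = 58 - I*√146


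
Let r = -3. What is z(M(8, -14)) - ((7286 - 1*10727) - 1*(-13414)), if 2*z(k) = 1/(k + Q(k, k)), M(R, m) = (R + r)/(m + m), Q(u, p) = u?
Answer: -49872/5 ≈ -9974.4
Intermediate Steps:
M(R, m) = (-3 + R)/(2*m) (M(R, m) = (R - 3)/(m + m) = (-3 + R)/((2*m)) = (-3 + R)*(1/(2*m)) = (-3 + R)/(2*m))
z(k) = 1/(4*k) (z(k) = 1/(2*(k + k)) = 1/(2*((2*k))) = (1/(2*k))/2 = 1/(4*k))
z(M(8, -14)) - ((7286 - 1*10727) - 1*(-13414)) = 1/(4*(((½)*(-3 + 8)/(-14)))) - ((7286 - 1*10727) - 1*(-13414)) = 1/(4*(((½)*(-1/14)*5))) - ((7286 - 10727) + 13414) = 1/(4*(-5/28)) - (-3441 + 13414) = (¼)*(-28/5) - 1*9973 = -7/5 - 9973 = -49872/5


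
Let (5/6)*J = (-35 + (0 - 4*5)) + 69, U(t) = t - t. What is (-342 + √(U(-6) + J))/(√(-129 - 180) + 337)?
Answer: -57627/56939 + 337*√105/284695 - 3*I*√3605/284695 + 171*I*√309/56939 ≈ -0.99995 + 0.052159*I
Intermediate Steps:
U(t) = 0
J = 84/5 (J = 6*((-35 + (0 - 4*5)) + 69)/5 = 6*((-35 + (0 - 20)) + 69)/5 = 6*((-35 - 20) + 69)/5 = 6*(-55 + 69)/5 = (6/5)*14 = 84/5 ≈ 16.800)
(-342 + √(U(-6) + J))/(√(-129 - 180) + 337) = (-342 + √(0 + 84/5))/(√(-129 - 180) + 337) = (-342 + √(84/5))/(√(-309) + 337) = (-342 + 2*√105/5)/(I*√309 + 337) = (-342 + 2*√105/5)/(337 + I*√309)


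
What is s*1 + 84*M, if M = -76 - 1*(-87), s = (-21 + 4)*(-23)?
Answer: 1315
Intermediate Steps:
s = 391 (s = -17*(-23) = 391)
M = 11 (M = -76 + 87 = 11)
s*1 + 84*M = 391*1 + 84*11 = 391 + 924 = 1315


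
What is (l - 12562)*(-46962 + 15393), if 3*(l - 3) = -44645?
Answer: 866274406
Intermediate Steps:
l = -44636/3 (l = 3 + (⅓)*(-44645) = 3 - 44645/3 = -44636/3 ≈ -14879.)
(l - 12562)*(-46962 + 15393) = (-44636/3 - 12562)*(-46962 + 15393) = -82322/3*(-31569) = 866274406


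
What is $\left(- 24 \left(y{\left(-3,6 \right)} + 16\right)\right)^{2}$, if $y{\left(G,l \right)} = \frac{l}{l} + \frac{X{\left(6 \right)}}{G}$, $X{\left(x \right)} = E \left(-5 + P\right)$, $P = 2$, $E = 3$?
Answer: $230400$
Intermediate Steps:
$X{\left(x \right)} = -9$ ($X{\left(x \right)} = 3 \left(-5 + 2\right) = 3 \left(-3\right) = -9$)
$y{\left(G,l \right)} = 1 - \frac{9}{G}$ ($y{\left(G,l \right)} = \frac{l}{l} - \frac{9}{G} = 1 - \frac{9}{G}$)
$\left(- 24 \left(y{\left(-3,6 \right)} + 16\right)\right)^{2} = \left(- 24 \left(\frac{-9 - 3}{-3} + 16\right)\right)^{2} = \left(- 24 \left(\left(- \frac{1}{3}\right) \left(-12\right) + 16\right)\right)^{2} = \left(- 24 \left(4 + 16\right)\right)^{2} = \left(\left(-24\right) 20\right)^{2} = \left(-480\right)^{2} = 230400$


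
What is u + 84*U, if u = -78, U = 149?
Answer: 12438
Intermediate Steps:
u + 84*U = -78 + 84*149 = -78 + 12516 = 12438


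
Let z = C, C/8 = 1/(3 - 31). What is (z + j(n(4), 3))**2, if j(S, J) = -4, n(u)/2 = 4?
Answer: 900/49 ≈ 18.367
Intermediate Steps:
n(u) = 8 (n(u) = 2*4 = 8)
C = -2/7 (C = 8/(3 - 31) = 8/(-28) = 8*(-1/28) = -2/7 ≈ -0.28571)
z = -2/7 ≈ -0.28571
(z + j(n(4), 3))**2 = (-2/7 - 4)**2 = (-30/7)**2 = 900/49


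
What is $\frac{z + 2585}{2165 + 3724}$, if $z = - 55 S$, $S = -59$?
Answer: $\frac{5830}{5889} \approx 0.98998$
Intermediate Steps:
$z = 3245$ ($z = \left(-55\right) \left(-59\right) = 3245$)
$\frac{z + 2585}{2165 + 3724} = \frac{3245 + 2585}{2165 + 3724} = \frac{5830}{5889}$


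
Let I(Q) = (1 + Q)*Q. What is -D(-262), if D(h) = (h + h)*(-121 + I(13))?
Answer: 31964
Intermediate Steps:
I(Q) = Q*(1 + Q)
D(h) = 122*h (D(h) = (h + h)*(-121 + 13*(1 + 13)) = (2*h)*(-121 + 13*14) = (2*h)*(-121 + 182) = (2*h)*61 = 122*h)
-D(-262) = -122*(-262) = -1*(-31964) = 31964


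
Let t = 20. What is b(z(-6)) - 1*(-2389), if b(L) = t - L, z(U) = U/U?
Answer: 2408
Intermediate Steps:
z(U) = 1
b(L) = 20 - L
b(z(-6)) - 1*(-2389) = (20 - 1*1) - 1*(-2389) = (20 - 1) + 2389 = 19 + 2389 = 2408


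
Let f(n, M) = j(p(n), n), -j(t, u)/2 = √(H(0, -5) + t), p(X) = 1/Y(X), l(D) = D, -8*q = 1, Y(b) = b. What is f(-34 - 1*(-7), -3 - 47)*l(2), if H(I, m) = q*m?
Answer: -√762/9 ≈ -3.0672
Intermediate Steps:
q = -⅛ (q = -⅛*1 = -⅛ ≈ -0.12500)
H(I, m) = -m/8
p(X) = 1/X
j(t, u) = -2*√(5/8 + t) (j(t, u) = -2*√(-⅛*(-5) + t) = -2*√(5/8 + t))
f(n, M) = -√(10 + 16/n)/2
f(-34 - 1*(-7), -3 - 47)*l(2) = -√(10 + 16/(-34 - 1*(-7)))/2*2 = -√(10 + 16/(-34 + 7))/2*2 = -√(10 + 16/(-27))/2*2 = -√(10 + 16*(-1/27))/2*2 = -√(10 - 16/27)/2*2 = -√762/18*2 = -√762/9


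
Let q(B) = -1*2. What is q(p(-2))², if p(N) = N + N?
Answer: 4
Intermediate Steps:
p(N) = 2*N
q(B) = -2
q(p(-2))² = (-2)² = 4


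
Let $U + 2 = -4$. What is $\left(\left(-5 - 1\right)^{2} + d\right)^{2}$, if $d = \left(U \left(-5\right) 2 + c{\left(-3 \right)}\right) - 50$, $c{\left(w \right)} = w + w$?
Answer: $1600$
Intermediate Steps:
$U = -6$ ($U = -2 - 4 = -6$)
$c{\left(w \right)} = 2 w$
$d = 4$ ($d = \left(\left(-6\right) \left(-5\right) 2 + 2 \left(-3\right)\right) - 50 = \left(30 \cdot 2 - 6\right) - 50 = \left(60 - 6\right) - 50 = 54 - 50 = 4$)
$\left(\left(-5 - 1\right)^{2} + d\right)^{2} = \left(\left(-5 - 1\right)^{2} + 4\right)^{2} = \left(\left(-6\right)^{2} + 4\right)^{2} = \left(36 + 4\right)^{2} = 40^{2} = 1600$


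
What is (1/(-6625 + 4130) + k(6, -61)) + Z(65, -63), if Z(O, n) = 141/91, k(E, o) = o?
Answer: -13498041/227045 ≈ -59.451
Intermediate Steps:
Z(O, n) = 141/91 (Z(O, n) = 141*(1/91) = 141/91)
(1/(-6625 + 4130) + k(6, -61)) + Z(65, -63) = (1/(-6625 + 4130) - 61) + 141/91 = (1/(-2495) - 61) + 141/91 = (-1/2495 - 61) + 141/91 = -152196/2495 + 141/91 = -13498041/227045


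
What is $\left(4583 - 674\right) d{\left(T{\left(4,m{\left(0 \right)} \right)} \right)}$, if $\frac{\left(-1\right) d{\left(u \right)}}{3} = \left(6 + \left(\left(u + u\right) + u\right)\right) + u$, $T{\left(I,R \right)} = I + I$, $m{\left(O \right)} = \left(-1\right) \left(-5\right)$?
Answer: $-445626$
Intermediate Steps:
$m{\left(O \right)} = 5$
$T{\left(I,R \right)} = 2 I$
$d{\left(u \right)} = -18 - 12 u$ ($d{\left(u \right)} = - 3 \left(\left(6 + \left(\left(u + u\right) + u\right)\right) + u\right) = - 3 \left(\left(6 + \left(2 u + u\right)\right) + u\right) = - 3 \left(\left(6 + 3 u\right) + u\right) = - 3 \left(6 + 4 u\right) = -18 - 12 u$)
$\left(4583 - 674\right) d{\left(T{\left(4,m{\left(0 \right)} \right)} \right)} = \left(4583 - 674\right) \left(-18 - 12 \cdot 2 \cdot 4\right) = 3909 \left(-18 - 96\right) = 3909 \left(-114\right) = -445626$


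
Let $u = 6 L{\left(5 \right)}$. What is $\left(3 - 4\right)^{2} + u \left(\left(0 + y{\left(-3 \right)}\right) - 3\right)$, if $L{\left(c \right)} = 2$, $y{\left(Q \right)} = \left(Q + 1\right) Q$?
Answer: $37$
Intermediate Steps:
$y{\left(Q \right)} = Q \left(1 + Q\right)$ ($y{\left(Q \right)} = \left(1 + Q\right) Q = Q \left(1 + Q\right)$)
$u = 12$ ($u = 6 \cdot 2 = 12$)
$\left(3 - 4\right)^{2} + u \left(\left(0 + y{\left(-3 \right)}\right) - 3\right) = \left(3 - 4\right)^{2} + 12 \left(\left(0 - 3 \left(1 - 3\right)\right) - 3\right) = \left(-1\right)^{2} + 12 \left(\left(0 - -6\right) - 3\right) = 1 + 12 \left(\left(0 + 6\right) - 3\right) = 1 + 12 \left(6 - 3\right) = 1 + 12 \cdot 3 = 1 + 36 = 37$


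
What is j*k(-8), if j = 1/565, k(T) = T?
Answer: -8/565 ≈ -0.014159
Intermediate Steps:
j = 1/565 ≈ 0.0017699
j*k(-8) = (1/565)*(-8) = -8/565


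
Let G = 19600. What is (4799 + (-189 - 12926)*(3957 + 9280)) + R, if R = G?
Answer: -173578856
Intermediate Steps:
R = 19600
(4799 + (-189 - 12926)*(3957 + 9280)) + R = (4799 + (-189 - 12926)*(3957 + 9280)) + 19600 = (4799 - 13115*13237) + 19600 = (4799 - 173603255) + 19600 = -173598456 + 19600 = -173578856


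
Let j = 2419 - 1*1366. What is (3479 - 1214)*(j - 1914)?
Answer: -1950165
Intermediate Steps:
j = 1053 (j = 2419 - 1366 = 1053)
(3479 - 1214)*(j - 1914) = (3479 - 1214)*(1053 - 1914) = 2265*(-861) = -1950165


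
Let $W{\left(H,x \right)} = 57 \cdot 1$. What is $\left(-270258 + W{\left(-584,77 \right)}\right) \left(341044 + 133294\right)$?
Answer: $-128166601938$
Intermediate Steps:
$W{\left(H,x \right)} = 57$
$\left(-270258 + W{\left(-584,77 \right)}\right) \left(341044 + 133294\right) = \left(-270258 + 57\right) \left(341044 + 133294\right) = \left(-270201\right) 474338 = -128166601938$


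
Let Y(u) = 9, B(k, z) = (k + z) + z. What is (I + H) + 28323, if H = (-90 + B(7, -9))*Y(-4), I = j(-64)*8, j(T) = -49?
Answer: 27022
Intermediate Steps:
B(k, z) = k + 2*z
I = -392 (I = -49*8 = -392)
H = -909 (H = (-90 + (7 + 2*(-9)))*9 = (-90 + (7 - 18))*9 = (-90 - 11)*9 = -101*9 = -909)
(I + H) + 28323 = (-392 - 909) + 28323 = -1301 + 28323 = 27022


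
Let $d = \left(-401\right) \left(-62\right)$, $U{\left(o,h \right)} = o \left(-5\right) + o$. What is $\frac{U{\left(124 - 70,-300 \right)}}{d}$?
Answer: $- \frac{108}{12431} \approx -0.008688$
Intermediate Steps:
$U{\left(o,h \right)} = - 4 o$ ($U{\left(o,h \right)} = - 5 o + o = - 4 o$)
$d = 24862$
$\frac{U{\left(124 - 70,-300 \right)}}{d} = \frac{\left(-4\right) \left(124 - 70\right)}{24862} = \left(-4\right) 54 \cdot \frac{1}{24862} = \left(-216\right) \frac{1}{24862} = - \frac{108}{12431}$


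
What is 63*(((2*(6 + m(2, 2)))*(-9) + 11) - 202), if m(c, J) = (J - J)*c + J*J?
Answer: -23373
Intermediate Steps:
m(c, J) = J² (m(c, J) = 0*c + J² = 0 + J² = J²)
63*(((2*(6 + m(2, 2)))*(-9) + 11) - 202) = 63*(((2*(6 + 2²))*(-9) + 11) - 202) = 63*(((2*(6 + 4))*(-9) + 11) - 202) = 63*(((2*10)*(-9) + 11) - 202) = 63*((20*(-9) + 11) - 202) = 63*((-180 + 11) - 202) = 63*(-169 - 202) = 63*(-371) = -23373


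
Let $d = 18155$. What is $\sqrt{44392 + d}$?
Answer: $\sqrt{62547} \approx 250.09$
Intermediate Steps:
$\sqrt{44392 + d} = \sqrt{44392 + 18155} = \sqrt{62547}$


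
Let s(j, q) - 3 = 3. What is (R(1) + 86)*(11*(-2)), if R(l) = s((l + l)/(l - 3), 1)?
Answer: -2024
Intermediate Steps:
s(j, q) = 6 (s(j, q) = 3 + 3 = 6)
R(l) = 6
(R(1) + 86)*(11*(-2)) = (6 + 86)*(11*(-2)) = 92*(-22) = -2024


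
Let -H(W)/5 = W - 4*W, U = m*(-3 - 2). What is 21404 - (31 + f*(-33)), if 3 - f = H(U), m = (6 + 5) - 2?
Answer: 43747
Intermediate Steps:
m = 9 (m = 11 - 2 = 9)
U = -45 (U = 9*(-3 - 2) = 9*(-5) = -45)
H(W) = 15*W (H(W) = -5*(W - 4*W) = -(-15)*W = 15*W)
f = 678 (f = 3 - 15*(-45) = 3 - 1*(-675) = 3 + 675 = 678)
21404 - (31 + f*(-33)) = 21404 - (31 + 678*(-33)) = 21404 - (31 - 22374) = 21404 - 1*(-22343) = 21404 + 22343 = 43747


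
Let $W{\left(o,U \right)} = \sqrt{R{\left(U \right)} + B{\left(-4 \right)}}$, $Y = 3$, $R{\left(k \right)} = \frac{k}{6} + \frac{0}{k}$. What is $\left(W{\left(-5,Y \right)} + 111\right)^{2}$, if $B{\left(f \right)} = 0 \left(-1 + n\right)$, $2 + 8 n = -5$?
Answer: $\frac{\left(222 + \sqrt{2}\right)^{2}}{4} \approx 12478.0$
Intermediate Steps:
$n = - \frac{7}{8}$ ($n = - \frac{1}{4} + \frac{1}{8} \left(-5\right) = - \frac{1}{4} - \frac{5}{8} = - \frac{7}{8} \approx -0.875$)
$R{\left(k \right)} = \frac{k}{6}$ ($R{\left(k \right)} = k \frac{1}{6} + 0 = \frac{k}{6} + 0 = \frac{k}{6}$)
$B{\left(f \right)} = 0$ ($B{\left(f \right)} = 0 \left(-1 - \frac{7}{8}\right) = 0 \left(- \frac{15}{8}\right) = 0$)
$W{\left(o,U \right)} = \frac{\sqrt{6} \sqrt{U}}{6}$ ($W{\left(o,U \right)} = \sqrt{\frac{U}{6} + 0} = \sqrt{\frac{U}{6}} = \frac{\sqrt{6} \sqrt{U}}{6}$)
$\left(W{\left(-5,Y \right)} + 111\right)^{2} = \left(\frac{\sqrt{6} \sqrt{3}}{6} + 111\right)^{2} = \left(\frac{\sqrt{2}}{2} + 111\right)^{2} = \left(111 + \frac{\sqrt{2}}{2}\right)^{2}$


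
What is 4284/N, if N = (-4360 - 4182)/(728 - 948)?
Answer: 471240/4271 ≈ 110.33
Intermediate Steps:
N = 4271/110 (N = -8542/(-220) = -8542*(-1/220) = 4271/110 ≈ 38.827)
4284/N = 4284/(4271/110) = 4284*(110/4271) = 471240/4271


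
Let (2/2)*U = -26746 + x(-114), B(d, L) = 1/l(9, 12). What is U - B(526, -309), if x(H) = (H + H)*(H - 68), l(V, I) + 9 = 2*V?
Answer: 132749/9 ≈ 14750.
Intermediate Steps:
l(V, I) = -9 + 2*V
x(H) = 2*H*(-68 + H) (x(H) = (2*H)*(-68 + H) = 2*H*(-68 + H))
B(d, L) = ⅑ (B(d, L) = 1/(-9 + 2*9) = 1/(-9 + 18) = 1/9 = ⅑)
U = 14750 (U = -26746 + 2*(-114)*(-68 - 114) = -26746 + 2*(-114)*(-182) = -26746 + 41496 = 14750)
U - B(526, -309) = 14750 - 1*⅑ = 14750 - ⅑ = 132749/9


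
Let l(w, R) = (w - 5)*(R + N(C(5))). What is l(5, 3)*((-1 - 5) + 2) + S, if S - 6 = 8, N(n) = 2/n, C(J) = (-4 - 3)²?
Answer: 14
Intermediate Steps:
C(J) = 49 (C(J) = (-7)² = 49)
S = 14 (S = 6 + 8 = 14)
l(w, R) = (-5 + w)*(2/49 + R) (l(w, R) = (w - 5)*(R + 2/49) = (-5 + w)*(R + 2*(1/49)) = (-5 + w)*(R + 2/49) = (-5 + w)*(2/49 + R))
l(5, 3)*((-1 - 5) + 2) + S = (-10/49 - 5*3 + (2/49)*5 + 3*5)*((-1 - 5) + 2) + 14 = (-10/49 - 15 + 10/49 + 15)*(-6 + 2) + 14 = 0*(-4) + 14 = 0 + 14 = 14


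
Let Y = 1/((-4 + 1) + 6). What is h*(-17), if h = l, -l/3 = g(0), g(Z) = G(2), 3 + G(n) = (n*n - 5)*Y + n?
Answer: -68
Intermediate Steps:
Y = 1/3 (Y = 1/(-3 + 6) = 1/3 ≈ 0.33333)
G(n) = -14/3 + n + n**2/3 (G(n) = -3 + ((n*n - 5)*(1/3) + n) = -3 + ((n**2 - 5)*(1/3) + n) = -3 + ((-5 + n**2)*(1/3) + n) = -3 + ((-5/3 + n**2/3) + n) = -3 + (-5/3 + n + n**2/3) = -14/3 + n + n**2/3)
g(Z) = -4/3 (g(Z) = -14/3 + 2 + (1/3)*2**2 = -14/3 + 2 + (1/3)*4 = -14/3 + 2 + 4/3 = -4/3)
l = 4 (l = -3*(-4/3) = 4)
h = 4
h*(-17) = 4*(-17) = -68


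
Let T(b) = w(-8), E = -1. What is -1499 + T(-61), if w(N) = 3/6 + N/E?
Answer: -2981/2 ≈ -1490.5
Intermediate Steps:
w(N) = ½ - N (w(N) = 3/6 + N/(-1) = 3*(⅙) + N*(-1) = ½ - N)
T(b) = 17/2 (T(b) = ½ - 1*(-8) = ½ + 8 = 17/2)
-1499 + T(-61) = -1499 + 17/2 = -2981/2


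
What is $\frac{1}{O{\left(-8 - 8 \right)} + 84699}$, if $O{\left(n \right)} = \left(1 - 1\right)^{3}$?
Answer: $\frac{1}{84699} \approx 1.1807 \cdot 10^{-5}$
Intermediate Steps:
$O{\left(n \right)} = 0$ ($O{\left(n \right)} = \left(1 - 1\right)^{3} = 0^{3} = 0$)
$\frac{1}{O{\left(-8 - 8 \right)} + 84699} = \frac{1}{0 + 84699} = \frac{1}{84699}$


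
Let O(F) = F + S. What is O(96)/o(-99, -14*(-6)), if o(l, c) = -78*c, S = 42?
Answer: -23/1092 ≈ -0.021062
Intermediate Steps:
O(F) = 42 + F (O(F) = F + 42 = 42 + F)
O(96)/o(-99, -14*(-6)) = (42 + 96)/((-(-1092)*(-6))) = 138/((-78*84)) = 138/(-6552) = 138*(-1/6552) = -23/1092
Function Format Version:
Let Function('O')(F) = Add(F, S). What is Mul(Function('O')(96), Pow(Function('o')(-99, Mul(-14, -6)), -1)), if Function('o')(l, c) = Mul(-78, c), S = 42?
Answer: Rational(-23, 1092) ≈ -0.021062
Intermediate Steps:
Function('O')(F) = Add(42, F) (Function('O')(F) = Add(F, 42) = Add(42, F))
Mul(Function('O')(96), Pow(Function('o')(-99, Mul(-14, -6)), -1)) = Mul(Add(42, 96), Pow(Mul(-78, Mul(-14, -6)), -1)) = Mul(138, Pow(Mul(-78, 84), -1)) = Mul(138, Pow(-6552, -1)) = Mul(138, Rational(-1, 6552)) = Rational(-23, 1092)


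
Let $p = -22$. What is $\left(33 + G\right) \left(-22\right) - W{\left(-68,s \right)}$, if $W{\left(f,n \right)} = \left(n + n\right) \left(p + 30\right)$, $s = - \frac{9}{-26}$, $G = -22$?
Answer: $- \frac{3218}{13} \approx -247.54$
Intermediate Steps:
$s = \frac{9}{26}$ ($s = \left(-9\right) \left(- \frac{1}{26}\right) = \frac{9}{26} \approx 0.34615$)
$W{\left(f,n \right)} = 16 n$ ($W{\left(f,n \right)} = \left(n + n\right) \left(-22 + 30\right) = 2 n 8 = 16 n$)
$\left(33 + G\right) \left(-22\right) - W{\left(-68,s \right)} = \left(33 - 22\right) \left(-22\right) - 16 \cdot \frac{9}{26} = 11 \left(-22\right) - \frac{72}{13} = -242 - \frac{72}{13} = - \frac{3218}{13}$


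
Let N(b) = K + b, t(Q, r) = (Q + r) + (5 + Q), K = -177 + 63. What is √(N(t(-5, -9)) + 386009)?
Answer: √385881 ≈ 621.19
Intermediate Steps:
K = -114
t(Q, r) = 5 + r + 2*Q
N(b) = -114 + b
√(N(t(-5, -9)) + 386009) = √((-114 + (5 - 9 + 2*(-5))) + 386009) = √((-114 + (5 - 9 - 10)) + 386009) = √((-114 - 14) + 386009) = √(-128 + 386009) = √385881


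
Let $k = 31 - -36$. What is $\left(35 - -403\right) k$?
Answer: $29346$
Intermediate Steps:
$k = 67$ ($k = 31 + 36 = 67$)
$\left(35 - -403\right) k = \left(35 - -403\right) 67 = \left(35 + 403\right) 67 = 438 \cdot 67 = 29346$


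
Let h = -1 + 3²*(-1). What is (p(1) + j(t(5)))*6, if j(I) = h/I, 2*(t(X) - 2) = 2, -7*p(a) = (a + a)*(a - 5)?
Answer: -92/7 ≈ -13.143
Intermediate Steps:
p(a) = -2*a*(-5 + a)/7 (p(a) = -(a + a)*(a - 5)/7 = -2*a*(-5 + a)/7)
t(X) = 3 (t(X) = 2 + (½)*2 = 2 + 1 = 3)
h = -10 (h = -1 + 9*(-1) = -1 - 9 = -10)
j(I) = -10/I
(p(1) + j(t(5)))*6 = ((2/7)*1*(5 - 1*1) - 10/3)*6 = ((2/7)*1*(5 - 1) - 10*⅓)*6 = ((2/7)*1*4 - 10/3)*6 = (8/7 - 10/3)*6 = -46/21*6 = -92/7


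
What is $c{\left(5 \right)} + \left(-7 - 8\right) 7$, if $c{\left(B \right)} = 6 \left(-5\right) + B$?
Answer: $-130$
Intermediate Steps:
$c{\left(B \right)} = -30 + B$
$c{\left(5 \right)} + \left(-7 - 8\right) 7 = \left(-30 + 5\right) + \left(-7 - 8\right) 7 = -25 + \left(-7 - 8\right) 7 = -25 - 105 = -130$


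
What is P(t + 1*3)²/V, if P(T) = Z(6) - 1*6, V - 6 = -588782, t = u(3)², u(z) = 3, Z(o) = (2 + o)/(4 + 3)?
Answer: -289/7212506 ≈ -4.0069e-5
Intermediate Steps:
Z(o) = 2/7 + o/7 (Z(o) = (2 + o)/7 = (2 + o)*(⅐) = 2/7 + o/7)
t = 9 (t = 3² = 9)
V = -588776 (V = 6 - 588782 = -588776)
P(T) = -34/7 (P(T) = (2/7 + (⅐)*6) - 1*6 = (2/7 + 6/7) - 6 = 8/7 - 6 = -34/7)
P(t + 1*3)²/V = (-34/7)²/(-588776) = (1156/49)*(-1/588776) = -289/7212506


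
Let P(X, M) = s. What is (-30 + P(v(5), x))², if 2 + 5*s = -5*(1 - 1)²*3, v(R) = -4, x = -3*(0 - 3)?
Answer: 23104/25 ≈ 924.16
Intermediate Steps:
x = 9 (x = -3*(-3) = 9)
s = -⅖ (s = -⅖ + (-5*(1 - 1)²*3)/5 = -⅖ + (-5*0²*3)/5 = -⅖ + (-5*0*3)/5 = -⅖ + (-0*3)/5 = -⅖ + (-1*0)/5 = -⅖ + (⅕)*0 = -⅖ + 0 = -⅖ ≈ -0.40000)
P(X, M) = -⅖
(-30 + P(v(5), x))² = (-30 - ⅖)² = (-152/5)² = 23104/25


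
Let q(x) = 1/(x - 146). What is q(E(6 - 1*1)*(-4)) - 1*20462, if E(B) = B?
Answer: -3396693/166 ≈ -20462.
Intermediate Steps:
q(x) = 1/(-146 + x)
q(E(6 - 1*1)*(-4)) - 1*20462 = 1/(-146 + (6 - 1*1)*(-4)) - 1*20462 = 1/(-146 + (6 - 1)*(-4)) - 20462 = 1/(-146 + 5*(-4)) - 20462 = 1/(-146 - 20) - 20462 = 1/(-166) - 20462 = -1/166 - 20462 = -3396693/166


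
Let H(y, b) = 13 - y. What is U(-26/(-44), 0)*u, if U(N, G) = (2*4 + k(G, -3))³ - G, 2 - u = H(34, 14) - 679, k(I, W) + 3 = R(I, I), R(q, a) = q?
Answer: 87750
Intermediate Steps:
k(I, W) = -3 + I
u = 702 (u = 2 - ((13 - 1*34) - 679) = 2 - ((13 - 34) - 679) = 2 - (-21 - 679) = 2 - 1*(-700) = 2 + 700 = 702)
U(N, G) = (5 + G)³ - G (U(N, G) = (2*4 + (-3 + G))³ - G = (8 + (-3 + G))³ - G = (5 + G)³ - G)
U(-26/(-44), 0)*u = ((5 + 0)³ - 1*0)*702 = (5³ + 0)*702 = (125 + 0)*702 = 125*702 = 87750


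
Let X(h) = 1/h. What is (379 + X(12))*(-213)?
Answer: -322979/4 ≈ -80745.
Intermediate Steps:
(379 + X(12))*(-213) = (379 + 1/12)*(-213) = (4549/12)*(-213) = -322979/4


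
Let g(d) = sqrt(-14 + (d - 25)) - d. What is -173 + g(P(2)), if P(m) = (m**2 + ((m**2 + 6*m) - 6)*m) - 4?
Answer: -193 + I*sqrt(19) ≈ -193.0 + 4.3589*I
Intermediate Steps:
P(m) = -4 + m**2 + m*(-6 + m**2 + 6*m) (P(m) = (m**2 + (-6 + m**2 + 6*m)*m) - 4 = (m**2 + m*(-6 + m**2 + 6*m)) - 4 = -4 + m**2 + m*(-6 + m**2 + 6*m))
g(d) = sqrt(-39 + d) - d (g(d) = sqrt(-14 + (-25 + d)) - d = sqrt(-39 + d) - d)
-173 + g(P(2)) = -173 + (sqrt(-39 + (-4 + 2**3 - 6*2 + 7*2**2)) - (-4 + 2**3 - 6*2 + 7*2**2)) = -173 + (sqrt(-39 + (-4 + 8 - 12 + 7*4)) - (-4 + 8 - 12 + 7*4)) = -173 + (sqrt(-39 + (-4 + 8 - 12 + 28)) - (-4 + 8 - 12 + 28)) = -173 + (sqrt(-39 + 20) - 1*20) = -173 + (sqrt(-19) - 20) = -173 + (I*sqrt(19) - 20) = -173 + (-20 + I*sqrt(19)) = -193 + I*sqrt(19)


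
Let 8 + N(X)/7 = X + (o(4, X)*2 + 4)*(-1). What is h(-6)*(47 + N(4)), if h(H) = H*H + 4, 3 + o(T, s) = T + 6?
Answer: -4280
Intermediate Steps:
o(T, s) = 3 + T (o(T, s) = -3 + (T + 6) = -3 + (6 + T) = 3 + T)
h(H) = 4 + H² (h(H) = H² + 4 = 4 + H²)
N(X) = -182 + 7*X (N(X) = -56 + 7*(X + ((3 + 4)*2 + 4)*(-1)) = -56 + 7*(X + (7*2 + 4)*(-1)) = -56 + 7*(X + (14 + 4)*(-1)) = -56 + 7*(X + 18*(-1)) = -56 + 7*(X - 18) = -56 + 7*(-18 + X) = -56 + (-126 + 7*X) = -182 + 7*X)
h(-6)*(47 + N(4)) = (4 + (-6)²)*(47 + (-182 + 7*4)) = (4 + 36)*(47 + (-182 + 28)) = 40*(47 - 154) = 40*(-107) = -4280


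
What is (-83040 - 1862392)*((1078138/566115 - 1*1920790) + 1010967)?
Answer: 1002020761066742024/566115 ≈ 1.7700e+12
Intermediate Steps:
(-83040 - 1862392)*((1078138/566115 - 1*1920790) + 1010967) = -1945432*((1078138*(1/566115) - 1920790) + 1010967) = -1945432*((1078138/566115 - 1920790) + 1010967) = -1945432*(-1087386952712/566115 + 1010967) = -1945432*(-515063369507/566115) = 1002020761066742024/566115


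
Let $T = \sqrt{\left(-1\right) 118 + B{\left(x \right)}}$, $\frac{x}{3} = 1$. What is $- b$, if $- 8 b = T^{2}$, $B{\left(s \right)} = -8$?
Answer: $- \frac{63}{4} \approx -15.75$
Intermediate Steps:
$x = 3$ ($x = 3 \cdot 1 = 3$)
$T = 3 i \sqrt{14}$ ($T = \sqrt{\left(-1\right) 118 - 8} = \sqrt{-118 - 8} = \sqrt{-126} = 3 i \sqrt{14} \approx 11.225 i$)
$b = \frac{63}{4}$ ($b = - \frac{\left(3 i \sqrt{14}\right)^{2}}{8} = \left(- \frac{1}{8}\right) \left(-126\right) = \frac{63}{4} \approx 15.75$)
$- b = \left(-1\right) \frac{63}{4} = - \frac{63}{4}$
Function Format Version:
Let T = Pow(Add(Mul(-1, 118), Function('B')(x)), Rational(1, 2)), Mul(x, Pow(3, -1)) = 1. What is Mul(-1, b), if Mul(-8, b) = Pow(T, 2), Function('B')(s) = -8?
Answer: Rational(-63, 4) ≈ -15.750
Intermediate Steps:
x = 3 (x = Mul(3, 1) = 3)
T = Mul(3, I, Pow(14, Rational(1, 2))) (T = Pow(Add(Mul(-1, 118), -8), Rational(1, 2)) = Pow(Add(-118, -8), Rational(1, 2)) = Pow(-126, Rational(1, 2)) = Mul(3, I, Pow(14, Rational(1, 2))) ≈ Mul(11.225, I))
b = Rational(63, 4) (b = Mul(Rational(-1, 8), Pow(Mul(3, I, Pow(14, Rational(1, 2))), 2)) = Mul(Rational(-1, 8), -126) = Rational(63, 4) ≈ 15.750)
Mul(-1, b) = Mul(-1, Rational(63, 4)) = Rational(-63, 4)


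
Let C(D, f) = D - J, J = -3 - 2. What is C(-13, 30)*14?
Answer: -112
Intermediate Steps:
J = -5
C(D, f) = 5 + D (C(D, f) = D - 1*(-5) = D + 5 = 5 + D)
C(-13, 30)*14 = (5 - 13)*14 = -8*14 = -112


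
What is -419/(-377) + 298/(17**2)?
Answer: 233437/108953 ≈ 2.1425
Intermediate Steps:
-419/(-377) + 298/(17**2) = -419*(-1/377) + 298/289 = 419/377 + 298*(1/289) = 419/377 + 298/289 = 233437/108953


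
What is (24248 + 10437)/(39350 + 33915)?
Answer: 6937/14653 ≈ 0.47342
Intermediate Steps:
(24248 + 10437)/(39350 + 33915) = 34685/73265 = 34685*(1/73265) = 6937/14653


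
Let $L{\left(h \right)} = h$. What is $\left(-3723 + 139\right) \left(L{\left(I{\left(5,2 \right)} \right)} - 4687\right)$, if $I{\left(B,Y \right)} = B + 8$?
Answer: $16751616$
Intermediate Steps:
$I{\left(B,Y \right)} = 8 + B$
$\left(-3723 + 139\right) \left(L{\left(I{\left(5,2 \right)} \right)} - 4687\right) = \left(-3723 + 139\right) \left(\left(8 + 5\right) - 4687\right) = - 3584 \left(13 - 4687\right) = \left(-3584\right) \left(-4674\right) = 16751616$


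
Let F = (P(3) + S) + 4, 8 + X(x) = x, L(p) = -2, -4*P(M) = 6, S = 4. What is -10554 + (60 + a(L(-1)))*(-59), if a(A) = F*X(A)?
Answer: -10259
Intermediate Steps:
P(M) = -3/2 (P(M) = -¼*6 = -3/2)
X(x) = -8 + x
F = 13/2 (F = (-3/2 + 4) + 4 = 5/2 + 4 = 13/2 ≈ 6.5000)
a(A) = -52 + 13*A/2 (a(A) = 13*(-8 + A)/2 = -52 + 13*A/2)
-10554 + (60 + a(L(-1)))*(-59) = -10554 + (60 + (-52 + (13/2)*(-2)))*(-59) = -10554 + (60 + (-52 - 13))*(-59) = -10554 + (60 - 65)*(-59) = -10554 - 5*(-59) = -10554 + 295 = -10259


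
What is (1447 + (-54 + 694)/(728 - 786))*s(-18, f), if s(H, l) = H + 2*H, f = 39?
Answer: -2248722/29 ≈ -77542.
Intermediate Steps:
s(H, l) = 3*H
(1447 + (-54 + 694)/(728 - 786))*s(-18, f) = (1447 + (-54 + 694)/(728 - 786))*(3*(-18)) = (1447 + 640/(-58))*(-54) = (1447 + 640*(-1/58))*(-54) = (1447 - 320/29)*(-54) = (41643/29)*(-54) = -2248722/29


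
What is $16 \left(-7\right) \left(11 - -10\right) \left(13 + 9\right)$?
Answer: $-51744$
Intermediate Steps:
$16 \left(-7\right) \left(11 - -10\right) \left(13 + 9\right) = - 112 \left(11 + 10\right) 22 = - 112 \cdot 21 \cdot 22 = \left(-112\right) 462 = -51744$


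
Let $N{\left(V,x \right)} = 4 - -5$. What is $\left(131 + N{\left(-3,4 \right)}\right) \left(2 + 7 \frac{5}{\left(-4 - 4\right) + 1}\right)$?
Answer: $-420$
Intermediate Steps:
$N{\left(V,x \right)} = 9$ ($N{\left(V,x \right)} = 4 + 5 = 9$)
$\left(131 + N{\left(-3,4 \right)}\right) \left(2 + 7 \frac{5}{\left(-4 - 4\right) + 1}\right) = \left(131 + 9\right) \left(2 + 7 \frac{5}{\left(-4 - 4\right) + 1}\right) = 140 \left(2 + 7 \frac{5}{-8 + 1}\right) = 140 \left(2 + 7 \frac{5}{-7}\right) = 140 \left(2 + 7 \cdot 5 \left(- \frac{1}{7}\right)\right) = 140 \left(2 + 7 \left(- \frac{5}{7}\right)\right) = 140 \left(2 - 5\right) = 140 \left(-3\right) = -420$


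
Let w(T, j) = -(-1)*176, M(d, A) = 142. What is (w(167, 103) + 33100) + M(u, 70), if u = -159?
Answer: 33418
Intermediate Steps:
w(T, j) = 176 (w(T, j) = -1*(-176) = 176)
(w(167, 103) + 33100) + M(u, 70) = (176 + 33100) + 142 = 33276 + 142 = 33418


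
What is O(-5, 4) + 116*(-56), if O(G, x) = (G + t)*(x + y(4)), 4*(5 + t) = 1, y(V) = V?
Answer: -6574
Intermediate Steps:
t = -19/4 (t = -5 + (¼)*1 = -5 + ¼ = -19/4 ≈ -4.7500)
O(G, x) = (4 + x)*(-19/4 + G) (O(G, x) = (G - 19/4)*(x + 4) = (-19/4 + G)*(4 + x) = (4 + x)*(-19/4 + G))
O(-5, 4) + 116*(-56) = (-19 + 4*(-5) - 19/4*4 - 5*4) + 116*(-56) = (-19 - 20 - 19 - 20) - 6496 = -78 - 6496 = -6574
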